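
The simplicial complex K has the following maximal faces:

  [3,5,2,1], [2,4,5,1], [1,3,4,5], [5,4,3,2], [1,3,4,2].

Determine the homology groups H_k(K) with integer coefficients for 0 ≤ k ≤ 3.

We work with the vertex ordering 1 < 2 < 3 < 4 < 5. The simplices of K, each written with vertices in increasing order, are:

  0-simplices (5): [1], [2], [3], [4], [5]
  1-simplices (10): [1,2], [1,3], [1,4], [1,5], [2,3], [2,4], [2,5], [3,4], [3,5], [4,5]
  2-simplices (10): [1,2,3], [1,2,4], [1,2,5], [1,3,4], [1,3,5], [1,4,5], [2,3,4], [2,3,5], [2,4,5], [3,4,5]
  3-simplices (5): [1,2,3,4], [1,2,3,5], [1,2,4,5], [1,3,4,5], [2,3,4,5]

giving chain groups C_0 ≅ Z^5, C_1 ≅ Z^10, C_2 ≅ Z^10, C_3 ≅ Z^5.

∂_1: C_1 → C_0 maps an edge to its endpoints' difference, ∂[p,q] = q − p. For instance
  ∂[1,4] = [4] − [1].
As a 5×10 matrix over Z this has rank 4, with invariant factors (1,1,1,1).

Boundary ∂_2: C_2 → C_1 sends each 2-simplex [p,q,r] to [q,r] − [p,r] + [p,q]. For instance
  ∂[1,3,4] = [3,4] − [1,4] + [1,3],
  ∂[1,2,4] = [2,4] − [1,4] + [1,2].
This gives a 10×10 integer matrix of rank 6; reducing to Smith normal form yields diagonal entries (1,1,1,1,1,1).

Boundary ∂_3: C_3 → C_2 sends each 3-simplex σ to the alternating sum Σ_i (−1)^i (σ with its i-th vertex removed). For instance
  ∂[1,2,4,5] = [2,4,5] − [1,4,5] + [1,2,5] − [1,2,4],
  ∂[1,3,4,5] = [3,4,5] − [1,4,5] + [1,3,5] − [1,3,4].
As a 10×5 matrix over Z this has rank 4, with invariant factors (1,1,1,1).

Reading off H_k = ker ∂_k / im ∂_{k+1}:

  H_0: rank C_0 − rank ∂_1 = 5 − 4 = 1, and the invariant factors of ∂_1 are all 1, so H_0 ≅ Z.
  H_1: rank ker ∂_1 − rank ∂_2 = (10 − 4) − 6 = 0, and the invariant factors of ∂_2 are all 1, so H_1 ≅ 0.
  H_2: rank ker ∂_2 − rank ∂_3 = (10 − 6) − 4 = 0, and the invariant factors of ∂_3 are all 1, so H_2 ≅ 0.
  H_3: rank ker ∂_3 − rank ∂_4 = (5 − 4) − 0 = 1, and there is no ∂_4, so H_3 ≅ Z.

(K is a triangulation of the 3-sphere S^3.)

H_0 ≅ Z,  H_1 = 0,  H_2 = 0,  H_3 ≅ Z.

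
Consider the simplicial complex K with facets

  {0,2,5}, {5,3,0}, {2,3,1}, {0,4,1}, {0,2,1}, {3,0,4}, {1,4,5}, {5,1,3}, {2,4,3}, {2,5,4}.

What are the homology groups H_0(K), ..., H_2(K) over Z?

Fix the vertex order 0 < 1 < 2 < 3 < 4 < 5 and write every simplex with vertices in increasing order. Then dim K = 2 and the simplices of K are:

  0-simplices (6): [0], [1], [2], [3], [4], [5]
  1-simplices (15): [0,1], [0,2], [0,3], [0,4], [0,5], [1,2], [1,3], [1,4], [1,5], [2,3], [2,4], [2,5], [3,4], [3,5], [4,5]
  2-simplices (10): [0,1,2], [0,1,4], [0,2,5], [0,3,4], [0,3,5], [1,2,3], [1,3,5], [1,4,5], [2,3,4], [2,4,5]

giving chain groups C_0 ≅ Z^6, C_1 ≅ Z^15, C_2 ≅ Z^10.

∂_1: C_1 → C_0 is given by ∂[p,q] = [q] − [p].
The resulting 6×15 matrix has rank 5, and its Smith normal form has invariant factors (1,1,1,1,1).

Boundary ∂_2: C_2 → C_1 maps a triangle to the signed sum of its edges. For instance
  ∂[1,3,5] = [3,5] − [1,5] + [1,3],
  ∂[2,3,4] = [3,4] − [2,4] + [2,3].
The resulting 15×10 matrix has rank 10, and its Smith normal form has invariant factors (1,1,1,1,1,1,1,1,1,2).

Now H_k = ker ∂_k / im ∂_{k+1}, so:

  H_0: rank C_0 − rank ∂_1 = 6 − 5 = 1, and the invariant factors of ∂_1 are all 1, so H_0 = Z.
  H_1: rank ker ∂_1 − rank ∂_2 = (15 − 5) − 10 = 0, and ∂_2 has invariant factor 2 > 1, so H_1 = Z/2.
  H_2: rank ker ∂_2 − rank ∂_3 = (10 − 10) − 0 = 0, and there is no ∂_3, so H_2 = 0.

As a check, the Euler characteristic is 6 − 15 + 10 = 1, which agrees with 1 − 0 + 0 = 1.

H_0 = Z,  H_1 = Z/2,  H_2 = 0.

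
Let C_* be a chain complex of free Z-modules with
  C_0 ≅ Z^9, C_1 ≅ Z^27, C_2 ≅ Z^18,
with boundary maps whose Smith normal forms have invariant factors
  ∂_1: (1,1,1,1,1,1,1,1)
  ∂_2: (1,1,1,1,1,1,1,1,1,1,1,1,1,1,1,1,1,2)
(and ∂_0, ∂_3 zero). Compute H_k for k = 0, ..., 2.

H_0 ≅ Z,  H_1 ≅ Z ⊕ Z/2,  H_2 = 0.

H_0: b_0 = 9 − 0 − 8 = 1; torsion from ∂_1 factors > 1: none. So H_0 ≅ Z.
H_1: b_1 = 27 − 8 − 18 = 1; torsion from ∂_2 factors > 1: [2]. So H_1 ≅ Z ⊕ Z/2.
H_2: b_2 = 18 − 18 − 0 = 0; torsion from ∂_3 factors > 1: none. So H_2 ≅ 0.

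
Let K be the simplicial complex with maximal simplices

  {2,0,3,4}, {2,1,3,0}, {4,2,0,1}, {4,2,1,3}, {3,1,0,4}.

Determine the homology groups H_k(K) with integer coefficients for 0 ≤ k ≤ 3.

H_0 ≅ Z,  H_1 = 0,  H_2 = 0,  H_3 ≅ Z.

K has 5 vertices, 10 edges, 10 triangles, 5 3-simplices.
rank ∂_0 = 0, rank ∂_1 = 4 ⇒ b_0 = 5 − 0 − 4 = 1; all invariant factors of ∂_1 are 1 so no torsion. So H_0 ≅ Z.
rank ∂_1 = 4, rank ∂_2 = 6 ⇒ b_1 = 10 − 4 − 6 = 0; all invariant factors of ∂_2 are 1 so no torsion. So H_1 ≅ 0.
rank ∂_2 = 6, rank ∂_3 = 4 ⇒ b_2 = 10 − 6 − 4 = 0; all invariant factors of ∂_3 are 1 so no torsion. So H_2 ≅ 0.
rank ∂_3 = 4, rank ∂_4 = 0 ⇒ b_3 = 5 − 4 − 0 = 1. So H_3 ≅ Z.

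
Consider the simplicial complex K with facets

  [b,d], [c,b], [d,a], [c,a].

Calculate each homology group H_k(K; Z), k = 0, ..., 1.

H_0 ≅ Z,  H_1 ≅ Z.

Fix the vertex order a < b < c < d and write every simplex with vertices in increasing order. Then dim K = 1 and the simplices of K are:

  0-simplices (4): a, b, c, d
  1-simplices (4): ac, ad, bc, bd

Hence C_0 ≅ Z^4, C_1 ≅ Z^4.

The boundary map ∂_1: C_1 → C_0 maps an edge to its endpoints' difference, ∂[p,q] = q − p. For instance
  ∂bd = d − b.
As a 4×4 matrix over Z this has rank 3, with invariant factors (1,1,1).

Computing H_k = (kernel of ∂_k) / (image of ∂_{k+1}):

  H_0: rank C_0 − rank ∂_1 = 4 − 3 = 1, and the invariant factors of ∂_1 are all 1, so H_0 = Z.
  H_1: rank ker ∂_1 − rank ∂_2 = (4 − 3) − 0 = 1, and there is no ∂_2, so H_1 = Z.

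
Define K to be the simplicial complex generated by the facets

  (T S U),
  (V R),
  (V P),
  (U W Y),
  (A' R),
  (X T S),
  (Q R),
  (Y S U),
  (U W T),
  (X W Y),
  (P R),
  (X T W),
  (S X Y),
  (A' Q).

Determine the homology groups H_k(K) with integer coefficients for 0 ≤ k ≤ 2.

Order the vertices as P < Q < R < S < T < U < V < W < X < Y < A'. Listing each simplex with vertices in this order, K has dimension 2 with simplices:

  0-simplices (11): [P], [Q], [R], [S], [T], [U], [V], [W], [X], [Y], [A']
  1-simplices (18): [P,R], [P,V], [Q,R], [Q,A'], [R,V], [R,A'], [S,T], [S,U], [S,X], [S,Y], [T,U], [T,W], [T,X], [U,W], [U,Y], [W,X], [W,Y], [X,Y]
  2-simplices (8): [S,T,U], [S,T,X], [S,U,Y], [S,X,Y], [T,U,W], [T,W,X], [U,W,Y], [W,X,Y]

so the chain groups are C_0 ≅ Z^11, C_1 ≅ Z^18, C_2 ≅ Z^8.

∂_1: C_1 → C_0 sends each edge [p,q] (with p < q) to q − p.
As a 11×18 matrix over Z this has rank 9, with invariant factors (1,1,1,1,1,1,1,1,1).

The boundary map ∂_2: C_2 → C_1 maps a triangle to the signed sum of its edges. For instance
  ∂[T,U,W] = [U,W] − [T,W] + [T,U],
  ∂[S,T,X] = [T,X] − [S,X] + [S,T].
As a 18×8 matrix over Z this has rank 7, with invariant factors (1,1,1,1,1,1,1).

From H_k ≅ ker(∂_k) / im(∂_{k+1}) we obtain:

  H_0: rank C_0 − rank ∂_1 = 11 − 9 = 2, and the invariant factors of ∂_1 are all 1, so H_0 = Z^2.
  H_1: rank ker ∂_1 − rank ∂_2 = (18 − 9) − 7 = 2, and the invariant factors of ∂_2 are all 1, so H_1 = Z^2.
  H_2: rank ker ∂_2 − rank ∂_3 = (8 − 7) − 0 = 1, and there is no ∂_3, so H_2 = Z.

H_0 ≅ Z^2,  H_1 ≅ Z^2,  H_2 ≅ Z.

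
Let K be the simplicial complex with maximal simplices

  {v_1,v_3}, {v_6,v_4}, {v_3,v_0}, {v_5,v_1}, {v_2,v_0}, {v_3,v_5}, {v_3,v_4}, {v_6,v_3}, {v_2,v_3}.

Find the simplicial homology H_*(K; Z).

H_0 = Z,  H_1 = Z^3.

K has 7 vertices, 9 edges.
rank ∂_0 = 0, rank ∂_1 = 6 ⇒ b_0 = 7 − 0 − 6 = 1; all invariant factors of ∂_1 are 1 so no torsion. So H_0 ≅ Z.
rank ∂_1 = 6, rank ∂_2 = 0 ⇒ b_1 = 9 − 6 − 0 = 3. So H_1 ≅ Z^3.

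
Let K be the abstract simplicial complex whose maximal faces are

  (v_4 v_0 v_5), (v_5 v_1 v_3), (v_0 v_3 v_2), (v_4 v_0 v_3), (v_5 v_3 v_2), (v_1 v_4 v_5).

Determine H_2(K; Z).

H_2 ≅ 0.

Fix the vertex order v_0 < v_1 < v_2 < v_3 < v_4 < v_5 and write every simplex with vertices in increasing order. Then dim K = 2 and the simplices of K are:

  0-simplices (6): [v_0], [v_1], [v_2], [v_3], [v_4], [v_5]
  1-simplices (12): [v_0,v_2], [v_0,v_3], [v_0,v_4], [v_0,v_5], [v_1,v_3], [v_1,v_4], [v_1,v_5], [v_2,v_3], [v_2,v_5], [v_3,v_4], [v_3,v_5], [v_4,v_5]
  2-simplices (6): [v_0,v_2,v_3], [v_0,v_3,v_4], [v_0,v_4,v_5], [v_1,v_3,v_5], [v_1,v_4,v_5], [v_2,v_3,v_5]

giving chain groups C_0 ≅ Z^6, C_1 ≅ Z^12, C_2 ≅ Z^6.

The boundary map ∂_1: C_1 → C_0 maps an edge to its endpoints' difference, ∂[p,q] = q − p. For instance
  ∂[v_2,v_3] = [v_3] − [v_2].
This gives a 6×12 integer matrix of rank 5; reducing to Smith normal form yields diagonal entries (1,1,1,1,1).

∂_2: C_2 → C_1 maps a triangle to the signed sum of its edges. For instance
  ∂[v_1,v_4,v_5] = [v_4,v_5] − [v_1,v_5] + [v_1,v_4],
  ∂[v_1,v_3,v_5] = [v_3,v_5] − [v_1,v_5] + [v_1,v_3].
The resulting 12×6 matrix has rank 6, and its Smith normal form has invariant factors (1,1,1,1,1,1).

Computing H_k = (kernel of ∂_k) / (image of ∂_{k+1}):

  H_2: rank ker ∂_2 − rank ∂_3 = (6 − 6) − 0 = 0, and there is no ∂_3, so H_2 = 0.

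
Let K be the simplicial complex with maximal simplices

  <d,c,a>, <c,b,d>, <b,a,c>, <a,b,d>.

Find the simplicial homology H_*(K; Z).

Fix the vertex order a < b < c < d and write every simplex with vertices in increasing order. Then dim K = 2 and the simplices of K are:

  0-simplices (4): a, b, c, d
  1-simplices (6): ab, ac, ad, bc, bd, cd
  2-simplices (4): abc, abd, acd, bcd

Hence C_0 ≅ Z^4, C_1 ≅ Z^6, C_2 ≅ Z^4.

Boundary ∂_1: C_1 → C_0 sends each edge [p,q] (with p < q) to q − p.
This gives a 4×6 integer matrix of rank 3; reducing to Smith normal form yields diagonal entries (1,1,1).

∂_2: C_2 → C_1 acts by ∂[p,q,r] = [q,r] − [p,r] + [p,q]. For instance
  ∂abc = bc − ac + ab,
  ∂abd = bd − ad + ab.
The resulting 6×4 matrix has rank 3, and its Smith normal form has invariant factors (1,1,1).

Now H_k = ker ∂_k / im ∂_{k+1}, so:

  H_0: rank C_0 − rank ∂_1 = 4 − 3 = 1, and the invariant factors of ∂_1 are all 1, so H_0 = Z.
  H_1: rank ker ∂_1 − rank ∂_2 = (6 − 3) − 3 = 0, and the invariant factors of ∂_2 are all 1, so H_1 = 0.
  H_2: rank ker ∂_2 − rank ∂_3 = (4 − 3) − 0 = 1, and there is no ∂_3, so H_2 = Z.

(K is a triangulation of the 2-sphere S^2.)

H_0 ≅ Z,  H_1 = 0,  H_2 ≅ Z.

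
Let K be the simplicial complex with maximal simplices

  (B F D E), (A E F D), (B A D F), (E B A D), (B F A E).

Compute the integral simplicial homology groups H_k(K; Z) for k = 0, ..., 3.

H_0 = Z,  H_1 = 0,  H_2 = 0,  H_3 = Z.

We work with the vertex ordering A < B < D < E < F. The simplices of K, each written with vertices in increasing order, are:

  0-simplices (5): A, B, D, E, F
  1-simplices (10): AB, AD, AE, AF, BD, BE, BF, DE, DF, EF
  2-simplices (10): ABD, ABE, ABF, ADE, ADF, AEF, BDE, BDF, BEF, DEF
  3-simplices (5): ABDE, ABDF, ABEF, ADEF, BDEF

giving chain groups C_0 ≅ Z^5, C_1 ≅ Z^10, C_2 ≅ Z^10, C_3 ≅ Z^5.

∂_1: C_1 → C_0 is given by ∂[p,q] = [q] − [p]. For instance
  ∂DE = E − D.
As a 5×10 matrix over Z this has rank 4, with invariant factors (1,1,1,1).

The boundary map ∂_2: C_2 → C_1 acts by ∂[p,q,r] = [q,r] − [p,r] + [p,q]. For instance
  ∂BDF = DF − BF + BD,
  ∂ABD = BD − AD + AB.
The resulting 10×10 matrix has rank 6, and its Smith normal form has invariant factors (1,1,1,1,1,1).

∂_3: C_3 → C_2 sends each 3-simplex σ to the alternating sum Σ_i (−1)^i (σ with its i-th vertex removed). For instance
  ∂ABEF = BEF − AEF + ABF − ABE,
  ∂ABDF = BDF − ADF + ABF − ABD.
This gives a 10×5 integer matrix of rank 4; reducing to Smith normal form yields diagonal entries (1,1,1,1).

Now H_k = ker ∂_k / im ∂_{k+1}, so:

  H_0: rank C_0 − rank ∂_1 = 5 − 4 = 1, and the invariant factors of ∂_1 are all 1, so H_0 ≅ Z.
  H_1: rank ker ∂_1 − rank ∂_2 = (10 − 4) − 6 = 0, and the invariant factors of ∂_2 are all 1, so H_1 ≅ 0.
  H_2: rank ker ∂_2 − rank ∂_3 = (10 − 6) − 4 = 0, and the invariant factors of ∂_3 are all 1, so H_2 ≅ 0.
  H_3: rank ker ∂_3 − rank ∂_4 = (5 − 4) − 0 = 1, and there is no ∂_4, so H_3 ≅ Z.

As a check, the Euler characteristic is 5 − 10 + 10 − 5 = 0, which agrees with 1 − 0 + 0 − 1 = 0.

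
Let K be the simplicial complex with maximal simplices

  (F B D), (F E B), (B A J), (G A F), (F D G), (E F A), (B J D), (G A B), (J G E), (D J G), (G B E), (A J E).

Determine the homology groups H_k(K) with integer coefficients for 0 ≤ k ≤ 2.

H_0 = Z,  H_1 = Z_2,  H_2 = 0.

Order the vertices as A < B < D < E < F < G < J. Listing each simplex with vertices in this order, K has dimension 2 with simplices:

  0-simplices (7): A, B, D, E, F, G, J
  1-simplices (18): AB, AE, AF, AG, AJ, BD, BE, BF, BG, BJ, DF, DG, DJ, EF, EG, EJ, FG, GJ
  2-simplices (12): ABG, ABJ, AEF, AEJ, AFG, BDF, BDJ, BEF, BEG, DFG, DGJ, EGJ

so the chain groups are C_0 ≅ Z^7, C_1 ≅ Z^18, C_2 ≅ Z^12.

The boundary map ∂_1: C_1 → C_0 maps an edge to its endpoints' difference, ∂[p,q] = q − p. For instance
  ∂AG = G − A.
This gives a 7×18 integer matrix of rank 6; reducing to Smith normal form yields diagonal entries (1,1,1,1,1,1).

∂_2: C_2 → C_1 sends each 2-simplex [p,q,r] to [q,r] − [p,r] + [p,q]. For instance
  ∂BDF = DF − BF + BD,
  ∂EGJ = GJ − EJ + EG.
This gives a 18×12 integer matrix of rank 12; reducing to Smith normal form yields diagonal entries (1,1,1,1,1,1,1,1,1,1,1,2).

Now H_k = ker ∂_k / im ∂_{k+1}, so:

  H_0: rank C_0 − rank ∂_1 = 7 − 6 = 1, and the invariant factors of ∂_1 are all 1, so H_0 = Z.
  H_1: rank ker ∂_1 − rank ∂_2 = (18 − 6) − 12 = 0, and ∂_2 has invariant factor 2 > 1, so H_1 = Z_2.
  H_2: rank ker ∂_2 − rank ∂_3 = (12 − 12) − 0 = 0, and there is no ∂_3, so H_2 = 0.

(K is a triangulation of the real projective plane RP^2.)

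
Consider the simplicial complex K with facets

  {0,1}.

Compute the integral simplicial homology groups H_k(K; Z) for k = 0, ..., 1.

H_0 = Z,  H_1 = 0.

K has 2 vertices, 1 edge.
rank ∂_0 = 0, rank ∂_1 = 1 ⇒ b_0 = 2 − 0 − 1 = 1; all invariant factors of ∂_1 are 1 so no torsion. So H_0 ≅ Z.
rank ∂_1 = 1, rank ∂_2 = 0 ⇒ b_1 = 1 − 1 − 0 = 0. So H_1 ≅ 0.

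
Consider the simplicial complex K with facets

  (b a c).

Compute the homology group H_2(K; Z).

We work with the vertex ordering a < b < c. The simplices of K, each written with vertices in increasing order, are:

  0-simplices (3): a, b, c
  1-simplices (3): ab, ac, bc
  2-simplices (1): abc

so the chain groups are C_0 ≅ Z^3, C_1 ≅ Z^3, C_2 ≅ Z^1.

The boundary map ∂_1: C_1 → C_0 sends each edge [p,q] (with p < q) to q − p. For instance
  ∂bc = c − b.
The resulting 3×3 matrix has rank 2, and its Smith normal form has invariant factors (1,1).

∂_2: C_2 → C_1 sends each 2-simplex [p,q,r] to [q,r] − [p,r] + [p,q]. For instance
  ∂abc = bc − ac + ab.
As a 3×1 matrix over Z this has rank 1, with invariant factors (1).

Now H_k = ker ∂_k / im ∂_{k+1}, so:

  H_2: rank ker ∂_2 − rank ∂_3 = (1 − 1) − 0 = 0, and there is no ∂_3, so H_2 = 0.

H_2 ≅ 0.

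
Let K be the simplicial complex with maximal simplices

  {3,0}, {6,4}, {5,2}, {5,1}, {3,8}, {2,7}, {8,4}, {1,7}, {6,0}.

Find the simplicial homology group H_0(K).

H_0 ≅ Z^2.

Order the vertices as 0 < 1 < 2 < 3 < 4 < 5 < 6 < 7 < 8. Listing each simplex with vertices in this order, K has dimension 1 with simplices:

  0-simplices (9): [0], [1], [2], [3], [4], [5], [6], [7], [8]
  1-simplices (9): [0,3], [0,6], [1,5], [1,7], [2,5], [2,7], [3,8], [4,6], [4,8]

giving chain groups C_0 ≅ Z^9, C_1 ≅ Z^9.

Boundary ∂_1: C_1 → C_0 is given by ∂[p,q] = [q] − [p].
The resulting 9×9 matrix has rank 7, and its Smith normal form has invariant factors (1,1,1,1,1,1,1).

Computing H_k = (kernel of ∂_k) / (image of ∂_{k+1}):

  H_0: rank C_0 − rank ∂_1 = 9 − 7 = 2, and the invariant factors of ∂_1 are all 1, so H_0 ≅ Z^2.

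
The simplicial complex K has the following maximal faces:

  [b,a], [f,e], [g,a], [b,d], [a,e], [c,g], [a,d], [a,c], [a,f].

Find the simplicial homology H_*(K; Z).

We work with the vertex ordering a < b < c < d < e < f < g. The simplices of K, each written with vertices in increasing order, are:

  0-simplices (7): a, b, c, d, e, f, g
  1-simplices (9): ab, ac, ad, ae, af, ag, bd, cg, ef

so the chain groups are C_0 ≅ Z^7, C_1 ≅ Z^9.

Boundary ∂_1: C_1 → C_0 sends each edge [p,q] (with p < q) to q − p. For instance
  ∂ac = c − a.
The resulting 7×9 matrix has rank 6, and its Smith normal form has invariant factors (1,1,1,1,1,1).

Computing H_k = (kernel of ∂_k) / (image of ∂_{k+1}):

  H_0: rank C_0 − rank ∂_1 = 7 − 6 = 1, and the invariant factors of ∂_1 are all 1, so H_0 = Z.
  H_1: rank ker ∂_1 − rank ∂_2 = (9 − 6) − 0 = 3, and there is no ∂_2, so H_1 = Z^3.

H_0 = Z,  H_1 = Z^3.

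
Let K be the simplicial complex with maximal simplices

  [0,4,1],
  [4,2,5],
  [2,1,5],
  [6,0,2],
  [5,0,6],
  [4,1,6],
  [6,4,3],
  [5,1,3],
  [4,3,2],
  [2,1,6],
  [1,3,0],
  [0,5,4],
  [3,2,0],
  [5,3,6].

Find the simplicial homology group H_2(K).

H_2 ≅ Z.

We work with the vertex ordering 0 < 1 < 2 < 3 < 4 < 5 < 6. The simplices of K, each written with vertices in increasing order, are:

  0-simplices (7): [0], [1], [2], [3], [4], [5], [6]
  1-simplices (21): [0,1], [0,2], [0,3], [0,4], [0,5], [0,6], [1,2], [1,3], [1,4], [1,5], [1,6], [2,3], [2,4], [2,5], [2,6], [3,4], [3,5], [3,6], [4,5], [4,6], [5,6]
  2-simplices (14): [0,1,3], [0,1,4], [0,2,3], [0,2,6], [0,4,5], [0,5,6], [1,2,5], [1,2,6], [1,3,5], [1,4,6], [2,3,4], [2,4,5], [3,4,6], [3,5,6]

Hence C_0 ≅ Z^7, C_1 ≅ Z^21, C_2 ≅ Z^14.

Boundary ∂_1: C_1 → C_0 is given by ∂[p,q] = [q] − [p]. For instance
  ∂[2,4] = [4] − [2].
As a 7×21 matrix over Z this has rank 6, with invariant factors (1,1,1,1,1,1).

The boundary map ∂_2: C_2 → C_1 acts by ∂[p,q,r] = [q,r] − [p,r] + [p,q]. For instance
  ∂[1,4,6] = [4,6] − [1,6] + [1,4],
  ∂[3,5,6] = [5,6] − [3,6] + [3,5].
This gives a 21×14 integer matrix of rank 13; reducing to Smith normal form yields diagonal entries (1,1,1,1,1,1,1,1,1,1,1,1,1).

Now H_k = ker ∂_k / im ∂_{k+1}, so:

  H_2: rank ker ∂_2 − rank ∂_3 = (14 − 13) − 0 = 1, and there is no ∂_3, so H_2 = Z.

(K is a triangulation of the torus T^2.)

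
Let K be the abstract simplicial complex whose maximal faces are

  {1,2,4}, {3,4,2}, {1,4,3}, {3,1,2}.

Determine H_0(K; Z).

Take the total order 1 < 2 < 3 < 4 on the vertex set. Then K (dimension 2) consists of the simplices:

  0-simplices (4): [1], [2], [3], [4]
  1-simplices (6): [1,2], [1,3], [1,4], [2,3], [2,4], [3,4]
  2-simplices (4): [1,2,3], [1,2,4], [1,3,4], [2,3,4]

giving chain groups C_0 ≅ Z^4, C_1 ≅ Z^6, C_2 ≅ Z^4.

Boundary ∂_1: C_1 → C_0 sends each edge [p,q] (with p < q) to q − p.
This gives a 4×6 integer matrix of rank 3; reducing to Smith normal form yields diagonal entries (1,1,1).

∂_2: C_2 → C_1 acts by ∂[p,q,r] = [q,r] − [p,r] + [p,q]. For instance
  ∂[2,3,4] = [3,4] − [2,4] + [2,3],
  ∂[1,3,4] = [3,4] − [1,4] + [1,3].
The 6×4 boundary matrix has rank 3 and Smith normal form diag(1,1,1).

Computing H_k = (kernel of ∂_k) / (image of ∂_{k+1}):

  H_0: rank C_0 − rank ∂_1 = 4 − 3 = 1, and the invariant factors of ∂_1 are all 1, so H_0 ≅ Z.

(K is a triangulation of the 2-sphere S^2.)

H_0 ≅ Z.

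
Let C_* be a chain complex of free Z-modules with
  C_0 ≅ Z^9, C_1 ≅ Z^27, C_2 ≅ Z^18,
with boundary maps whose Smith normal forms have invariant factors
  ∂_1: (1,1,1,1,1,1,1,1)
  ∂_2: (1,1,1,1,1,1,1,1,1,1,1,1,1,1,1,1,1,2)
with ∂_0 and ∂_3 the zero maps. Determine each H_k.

H_0: b_0 = 9 − 0 − 8 = 1; torsion from ∂_1 factors > 1: none. So H_0 ≅ Z.
H_1: b_1 = 27 − 8 − 18 = 1; torsion from ∂_2 factors > 1: [2]. So H_1 ≅ Z ⊕ Z/2Z.
H_2: b_2 = 18 − 18 − 0 = 0; torsion from ∂_3 factors > 1: none. So H_2 ≅ 0.

H_0 ≅ Z,  H_1 ≅ Z ⊕ Z/2Z,  H_2 = 0.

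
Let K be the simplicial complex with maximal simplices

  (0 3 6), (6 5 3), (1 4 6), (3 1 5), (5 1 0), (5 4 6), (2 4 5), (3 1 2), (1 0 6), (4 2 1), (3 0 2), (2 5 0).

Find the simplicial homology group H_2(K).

Fix the vertex order 0 < 1 < 2 < 3 < 4 < 5 < 6 and write every simplex with vertices in increasing order. Then dim K = 2 and the simplices of K are:

  0-simplices (7): [0], [1], [2], [3], [4], [5], [6]
  1-simplices (18): [0,1], [0,2], [0,3], [0,5], [0,6], [1,2], [1,3], [1,4], [1,5], [1,6], [2,3], [2,4], [2,5], [3,5], [3,6], [4,5], [4,6], [5,6]
  2-simplices (12): [0,1,5], [0,1,6], [0,2,3], [0,2,5], [0,3,6], [1,2,3], [1,2,4], [1,3,5], [1,4,6], [2,4,5], [3,5,6], [4,5,6]

giving chain groups C_0 ≅ Z^7, C_1 ≅ Z^18, C_2 ≅ Z^12.

The boundary map ∂_1: C_1 → C_0 is given by ∂[p,q] = [q] − [p].
As a 7×18 matrix over Z this has rank 6, with invariant factors (1,1,1,1,1,1).

The boundary map ∂_2: C_2 → C_1 sends each 2-simplex [p,q,r] to [q,r] − [p,r] + [p,q]. For instance
  ∂[1,3,5] = [3,5] − [1,5] + [1,3],
  ∂[1,2,4] = [2,4] − [1,4] + [1,2].
This gives a 18×12 integer matrix of rank 12; reducing to Smith normal form yields diagonal entries (1,1,1,1,1,1,1,1,1,1,1,2).

Computing H_k = (kernel of ∂_k) / (image of ∂_{k+1}):

  H_2: rank ker ∂_2 − rank ∂_3 = (12 − 12) − 0 = 0, and there is no ∂_3, so H_2 = 0.

H_2 ≅ 0.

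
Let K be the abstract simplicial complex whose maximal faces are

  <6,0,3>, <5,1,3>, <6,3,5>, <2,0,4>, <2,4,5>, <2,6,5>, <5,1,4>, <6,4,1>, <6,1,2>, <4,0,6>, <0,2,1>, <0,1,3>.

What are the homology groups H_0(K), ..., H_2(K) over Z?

Order the vertices as 0 < 1 < 2 < 3 < 4 < 5 < 6. Listing each simplex with vertices in this order, K has dimension 2 with simplices:

  0-simplices (7): [0], [1], [2], [3], [4], [5], [6]
  1-simplices (18): [0,1], [0,2], [0,3], [0,4], [0,6], [1,2], [1,3], [1,4], [1,5], [1,6], [2,4], [2,5], [2,6], [3,5], [3,6], [4,5], [4,6], [5,6]
  2-simplices (12): [0,1,2], [0,1,3], [0,2,4], [0,3,6], [0,4,6], [1,2,6], [1,3,5], [1,4,5], [1,4,6], [2,4,5], [2,5,6], [3,5,6]

so the chain groups are C_0 ≅ Z^7, C_1 ≅ Z^18, C_2 ≅ Z^12.

∂_1: C_1 → C_0 is given by ∂[p,q] = [q] − [p]. For instance
  ∂[4,6] = [6] − [4].
As a 7×18 matrix over Z this has rank 6, with invariant factors (1,1,1,1,1,1).

The boundary map ∂_2: C_2 → C_1 maps a triangle to the signed sum of its edges. For instance
  ∂[2,5,6] = [5,6] − [2,6] + [2,5],
  ∂[1,4,6] = [4,6] − [1,6] + [1,4].
The 18×12 boundary matrix has rank 12 and Smith normal form diag(1,1,1,1,1,1,1,1,1,1,1,2).

Now H_k = ker ∂_k / im ∂_{k+1}, so:

  H_0: rank C_0 − rank ∂_1 = 7 − 6 = 1, and the invariant factors of ∂_1 are all 1, so H_0 ≅ Z.
  H_1: rank ker ∂_1 − rank ∂_2 = (18 − 6) − 12 = 0, and ∂_2 has invariant factor 2 > 1, so H_1 ≅ Z_2.
  H_2: rank ker ∂_2 − rank ∂_3 = (12 − 12) − 0 = 0, and there is no ∂_3, so H_2 ≅ 0.

As a check, the Euler characteristic is 7 − 18 + 12 = 1, which agrees with 1 − 0 + 0 = 1.

H_0 = Z,  H_1 = Z_2,  H_2 = 0.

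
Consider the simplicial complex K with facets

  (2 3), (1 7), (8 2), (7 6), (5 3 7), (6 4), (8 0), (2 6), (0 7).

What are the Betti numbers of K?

b_0 = 1, b_1 = 2, b_2 = 0.

We work with the vertex ordering 0 < 1 < 2 < 3 < 4 < 5 < 6 < 7 < 8. The simplices of K, each written with vertices in increasing order, are:

  0-simplices (9): [0], [1], [2], [3], [4], [5], [6], [7], [8]
  1-simplices (11): [0,7], [0,8], [1,7], [2,3], [2,6], [2,8], [3,5], [3,7], [4,6], [5,7], [6,7]
  2-simplices (1): [3,5,7]

giving chain groups C_0 ≅ Z^9, C_1 ≅ Z^11, C_2 ≅ Z^1.

The boundary map ∂_1: C_1 → C_0 maps an edge to its endpoints' difference, ∂[p,q] = q − p. For instance
  ∂[0,7] = [7] − [0].
The 9×11 boundary matrix has rank 8 and Smith normal form diag(1,1,1,1,1,1,1,1).

Boundary ∂_2: C_2 → C_1 sends each 2-simplex [p,q,r] to [q,r] − [p,r] + [p,q]. For instance
  ∂[3,5,7] = [5,7] − [3,7] + [3,5].
The 11×1 boundary matrix has rank 1 and Smith normal form diag(1).

Computing H_k = (kernel of ∂_k) / (image of ∂_{k+1}):

  H_0: rank C_0 − rank ∂_1 = 9 − 8 = 1, and the invariant factors of ∂_1 are all 1, so H_0 = Z.
  H_1: rank ker ∂_1 − rank ∂_2 = (11 − 8) − 1 = 2, and the invariant factors of ∂_2 are all 1, so H_1 = Z^2.
  H_2: rank ker ∂_2 − rank ∂_3 = (1 − 1) − 0 = 0, and there is no ∂_3, so H_2 = 0.

As a check, the Euler characteristic is 9 − 11 + 1 = -1, which agrees with 1 − 2 + 0 = -1.

Hence the Betti numbers are b_0 = 1, b_1 = 2, b_2 = 0.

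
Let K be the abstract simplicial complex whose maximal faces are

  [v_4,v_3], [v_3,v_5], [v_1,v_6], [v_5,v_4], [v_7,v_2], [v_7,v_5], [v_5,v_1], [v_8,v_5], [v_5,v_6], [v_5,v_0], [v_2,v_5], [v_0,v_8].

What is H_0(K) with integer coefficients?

Order the vertices as v_0 < v_1 < v_2 < v_3 < v_4 < v_5 < v_6 < v_7 < v_8. Listing each simplex with vertices in this order, K has dimension 1 with simplices:

  0-simplices (9): [v_0], [v_1], [v_2], [v_3], [v_4], [v_5], [v_6], [v_7], [v_8]
  1-simplices (12): [v_0,v_5], [v_0,v_8], [v_1,v_5], [v_1,v_6], [v_2,v_5], [v_2,v_7], [v_3,v_4], [v_3,v_5], [v_4,v_5], [v_5,v_6], [v_5,v_7], [v_5,v_8]

Hence C_0 ≅ Z^9, C_1 ≅ Z^12.

Boundary ∂_1: C_1 → C_0 sends each edge [p,q] (with p < q) to q − p.
As a 9×12 matrix over Z this has rank 8, with invariant factors (1,1,1,1,1,1,1,1).

Reading off H_k = ker ∂_k / im ∂_{k+1}:

  H_0: rank C_0 − rank ∂_1 = 9 − 8 = 1, and the invariant factors of ∂_1 are all 1, so H_0 ≅ Z.

H_0 ≅ Z.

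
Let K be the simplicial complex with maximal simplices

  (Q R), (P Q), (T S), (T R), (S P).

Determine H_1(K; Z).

H_1 = Z.

Order the vertices as P < Q < R < S < T. Listing each simplex with vertices in this order, K has dimension 1 with simplices:

  0-simplices (5): P, Q, R, S, T
  1-simplices (5): PQ, PS, QR, RT, ST

giving chain groups C_0 ≅ Z^5, C_1 ≅ Z^5.

The boundary map ∂_1: C_1 → C_0 sends each edge [p,q] (with p < q) to q − p.
The resulting 5×5 matrix has rank 4, and its Smith normal form has invariant factors (1,1,1,1).

Reading off H_k = ker ∂_k / im ∂_{k+1}:

  H_1: rank ker ∂_1 − rank ∂_2 = (5 − 4) − 0 = 1, and there is no ∂_2, so H_1 = Z.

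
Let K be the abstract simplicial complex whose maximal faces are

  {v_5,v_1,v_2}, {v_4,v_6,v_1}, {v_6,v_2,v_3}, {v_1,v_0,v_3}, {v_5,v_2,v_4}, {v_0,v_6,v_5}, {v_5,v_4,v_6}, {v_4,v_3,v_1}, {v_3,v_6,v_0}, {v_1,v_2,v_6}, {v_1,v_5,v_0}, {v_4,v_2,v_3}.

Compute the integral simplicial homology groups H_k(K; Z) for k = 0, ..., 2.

Fix the vertex order v_0 < v_1 < v_2 < v_3 < v_4 < v_5 < v_6 and write every simplex with vertices in increasing order. Then dim K = 2 and the simplices of K are:

  0-simplices (7): [v_0], [v_1], [v_2], [v_3], [v_4], [v_5], [v_6]
  1-simplices (18): (18 of them)
  2-simplices (12): (12 of them)

Hence C_0 ≅ Z^7, C_1 ≅ Z^18, C_2 ≅ Z^12.

Boundary ∂_1: C_1 → C_0 maps an edge to its endpoints' difference, ∂[p,q] = q − p. For instance
  ∂[v_4,v_5] = [v_5] − [v_4].
The resulting 7×18 matrix has rank 6, and its Smith normal form has invariant factors (1,1,1,1,1,1).

∂_2: C_2 → C_1 acts by ∂[p,q,r] = [q,r] − [p,r] + [p,q]. For instance
  ∂[v_0,v_1,v_5] = [v_1,v_5] − [v_0,v_5] + [v_0,v_1],
  ∂[v_2,v_3,v_6] = [v_3,v_6] − [v_2,v_6] + [v_2,v_3].
This gives a 18×12 integer matrix of rank 12; reducing to Smith normal form yields diagonal entries (1,1,1,1,1,1,1,1,1,1,1,2).

From H_k ≅ ker(∂_k) / im(∂_{k+1}) we obtain:

  H_0: rank C_0 − rank ∂_1 = 7 − 6 = 1, and the invariant factors of ∂_1 are all 1, so H_0 ≅ Z.
  H_1: rank ker ∂_1 − rank ∂_2 = (18 − 6) − 12 = 0, and ∂_2 has invariant factor 2 > 1, so H_1 ≅ Z_2.
  H_2: rank ker ∂_2 − rank ∂_3 = (12 − 12) − 0 = 0, and there is no ∂_3, so H_2 ≅ 0.

(K is a triangulation of the real projective plane RP^2.)

H_0 = Z,  H_1 = Z_2,  H_2 = 0.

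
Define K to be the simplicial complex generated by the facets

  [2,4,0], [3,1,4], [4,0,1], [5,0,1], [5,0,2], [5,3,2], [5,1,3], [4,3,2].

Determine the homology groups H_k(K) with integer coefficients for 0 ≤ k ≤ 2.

Take the total order 0 < 1 < 2 < 3 < 4 < 5 on the vertex set. Then K (dimension 2) consists of the simplices:

  0-simplices (6): [0], [1], [2], [3], [4], [5]
  1-simplices (12): [0,1], [0,2], [0,4], [0,5], [1,3], [1,4], [1,5], [2,3], [2,4], [2,5], [3,4], [3,5]
  2-simplices (8): [0,1,4], [0,1,5], [0,2,4], [0,2,5], [1,3,4], [1,3,5], [2,3,4], [2,3,5]

giving chain groups C_0 ≅ Z^6, C_1 ≅ Z^12, C_2 ≅ Z^8.

The boundary map ∂_1: C_1 → C_0 is given by ∂[p,q] = [q] − [p].
As a 6×12 matrix over Z this has rank 5, with invariant factors (1,1,1,1,1).

The boundary map ∂_2: C_2 → C_1 maps a triangle to the signed sum of its edges. For instance
  ∂[1,3,5] = [3,5] − [1,5] + [1,3],
  ∂[0,2,4] = [2,4] − [0,4] + [0,2].
The 12×8 boundary matrix has rank 7 and Smith normal form diag(1,1,1,1,1,1,1).

Computing H_k = (kernel of ∂_k) / (image of ∂_{k+1}):

  H_0: rank C_0 − rank ∂_1 = 6 − 5 = 1, and the invariant factors of ∂_1 are all 1, so H_0 ≅ Z.
  H_1: rank ker ∂_1 − rank ∂_2 = (12 − 5) − 7 = 0, and the invariant factors of ∂_2 are all 1, so H_1 ≅ 0.
  H_2: rank ker ∂_2 − rank ∂_3 = (8 − 7) − 0 = 1, and there is no ∂_3, so H_2 ≅ Z.

As a check, the Euler characteristic is 6 − 12 + 8 = 2, which agrees with 1 − 0 + 1 = 2.

H_0 = Z,  H_1 = 0,  H_2 = Z.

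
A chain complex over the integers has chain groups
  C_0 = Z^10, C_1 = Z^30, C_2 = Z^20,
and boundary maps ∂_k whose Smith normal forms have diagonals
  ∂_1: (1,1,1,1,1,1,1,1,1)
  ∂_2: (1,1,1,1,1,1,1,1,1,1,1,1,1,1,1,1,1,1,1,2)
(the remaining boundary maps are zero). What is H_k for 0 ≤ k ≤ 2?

H_0: b_0 = 10 − 0 − 9 = 1; torsion from ∂_1 factors > 1: none. So H_0 ≅ Z.
H_1: b_1 = 30 − 9 − 20 = 1; torsion from ∂_2 factors > 1: [2]. So H_1 ≅ Z ⊕ Z_2.
H_2: b_2 = 20 − 20 − 0 = 0; torsion from ∂_3 factors > 1: none. So H_2 ≅ 0.

H_0 ≅ Z,  H_1 ≅ Z ⊕ Z_2,  H_2 = 0.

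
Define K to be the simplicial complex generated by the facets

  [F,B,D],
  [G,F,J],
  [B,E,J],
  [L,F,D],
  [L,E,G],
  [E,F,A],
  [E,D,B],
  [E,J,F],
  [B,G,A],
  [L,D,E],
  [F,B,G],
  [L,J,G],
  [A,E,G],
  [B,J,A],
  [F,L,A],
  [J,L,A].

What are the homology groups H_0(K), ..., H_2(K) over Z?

We work with the vertex ordering A < B < D < E < F < G < J < L. The simplices of K, each written with vertices in increasing order, are:

  0-simplices (8): A, B, D, E, F, G, J, L
  1-simplices (24): AB, AE, AF, AG, AJ, AL, BD, BE, BF, BG, BJ, DE, DF, DL, EF, EG, EJ, EL, FG, FJ, FL, GJ, GL, JL
  2-simplices (16): ABG, ABJ, AEF, AEG, AFL, AJL, BDE, BDF, BEJ, BFG, DEL, DFL, EFJ, EGL, FGJ, GJL

giving chain groups C_0 ≅ Z^8, C_1 ≅ Z^24, C_2 ≅ Z^16.

The boundary map ∂_1: C_1 → C_0 maps an edge to its endpoints' difference, ∂[p,q] = q − p.
As a 8×24 matrix over Z this has rank 7, with invariant factors (1,1,1,1,1,1,1).

∂_2: C_2 → C_1 sends each 2-simplex [p,q,r] to [q,r] − [p,r] + [p,q]. For instance
  ∂ABG = BG − AG + AB,
  ∂BFG = FG − BG + BF.
This gives a 24×16 integer matrix of rank 15; reducing to Smith normal form yields diagonal entries (1,1,1,1,1,1,1,1,1,1,1,1,1,1,1).

Reading off H_k = ker ∂_k / im ∂_{k+1}:

  H_0: rank C_0 − rank ∂_1 = 8 − 7 = 1, and the invariant factors of ∂_1 are all 1, so H_0 ≅ Z.
  H_1: rank ker ∂_1 − rank ∂_2 = (24 − 7) − 15 = 2, and the invariant factors of ∂_2 are all 1, so H_1 ≅ Z^2.
  H_2: rank ker ∂_2 − rank ∂_3 = (16 − 15) − 0 = 1, and there is no ∂_3, so H_2 ≅ Z.

H_0 = Z,  H_1 = Z^2,  H_2 = Z.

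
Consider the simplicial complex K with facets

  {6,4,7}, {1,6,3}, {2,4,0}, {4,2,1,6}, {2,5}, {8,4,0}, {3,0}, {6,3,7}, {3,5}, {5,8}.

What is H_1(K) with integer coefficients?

K has 9 vertices, 19 edges, 9 triangles, 1 3-simplex.
rank ∂_1 = 8, rank ∂_2 = 8 ⇒ b_1 = 19 − 8 − 8 = 3; all invariant factors of ∂_2 are 1 so no torsion. So H_1 = Z^3.

H_1 = Z^3.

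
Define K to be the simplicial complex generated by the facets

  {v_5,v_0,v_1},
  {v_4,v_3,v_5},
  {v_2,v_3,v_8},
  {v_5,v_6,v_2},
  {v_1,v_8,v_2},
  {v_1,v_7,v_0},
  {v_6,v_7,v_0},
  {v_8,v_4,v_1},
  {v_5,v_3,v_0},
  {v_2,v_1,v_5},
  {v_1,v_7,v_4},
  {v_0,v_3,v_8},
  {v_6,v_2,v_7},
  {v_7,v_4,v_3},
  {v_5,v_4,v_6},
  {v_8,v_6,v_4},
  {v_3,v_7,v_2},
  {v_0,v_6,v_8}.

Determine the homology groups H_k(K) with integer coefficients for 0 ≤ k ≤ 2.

K has 9 vertices, 27 edges, 18 triangles.
rank ∂_0 = 0, rank ∂_1 = 8 ⇒ b_0 = 9 − 0 − 8 = 1; all invariant factors of ∂_1 are 1 so no torsion. So H_0 = Z.
rank ∂_1 = 8, rank ∂_2 = 17 ⇒ b_1 = 27 − 8 − 17 = 2; all invariant factors of ∂_2 are 1 so no torsion. So H_1 = Z^2.
rank ∂_2 = 17, rank ∂_3 = 0 ⇒ b_2 = 18 − 17 − 0 = 1. So H_2 = Z.

H_0 = Z,  H_1 = Z^2,  H_2 = Z.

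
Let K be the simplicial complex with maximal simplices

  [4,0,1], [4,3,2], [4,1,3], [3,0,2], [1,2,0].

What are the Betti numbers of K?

Fix the vertex order 0 < 1 < 2 < 3 < 4 and write every simplex with vertices in increasing order. Then dim K = 2 and the simplices of K are:

  0-simplices (5): [0], [1], [2], [3], [4]
  1-simplices (10): [0,1], [0,2], [0,3], [0,4], [1,2], [1,3], [1,4], [2,3], [2,4], [3,4]
  2-simplices (5): [0,1,2], [0,1,4], [0,2,3], [1,3,4], [2,3,4]

so the chain groups are C_0 ≅ Z^5, C_1 ≅ Z^10, C_2 ≅ Z^5.

∂_1: C_1 → C_0 sends each edge [p,q] (with p < q) to q − p.
The resulting 5×10 matrix has rank 4, and its Smith normal form has invariant factors (1,1,1,1).

The boundary map ∂_2: C_2 → C_1 sends each 2-simplex [p,q,r] to [q,r] − [p,r] + [p,q]. For instance
  ∂[0,1,2] = [1,2] − [0,2] + [0,1],
  ∂[1,3,4] = [3,4] − [1,4] + [1,3].
This gives a 10×5 integer matrix of rank 5; reducing to Smith normal form yields diagonal entries (1,1,1,1,1).

Reading off H_k = ker ∂_k / im ∂_{k+1}:

  H_0: rank C_0 − rank ∂_1 = 5 − 4 = 1, and the invariant factors of ∂_1 are all 1, so H_0 ≅ Z.
  H_1: rank ker ∂_1 − rank ∂_2 = (10 − 4) − 5 = 1, and the invariant factors of ∂_2 are all 1, so H_1 ≅ Z.
  H_2: rank ker ∂_2 − rank ∂_3 = (5 − 5) − 0 = 0, and there is no ∂_3, so H_2 ≅ 0.

As a check, the Euler characteristic is 5 − 10 + 5 = 0, which agrees with 1 − 1 + 0 = 0.

Hence the Betti numbers are b_0 = 1, b_1 = 1, b_2 = 0.

b_0 = 1, b_1 = 1, b_2 = 0.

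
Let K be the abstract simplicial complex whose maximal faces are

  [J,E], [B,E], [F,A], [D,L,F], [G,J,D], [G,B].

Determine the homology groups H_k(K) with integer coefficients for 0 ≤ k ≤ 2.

H_0 ≅ Z,  H_1 ≅ Z,  H_2 = 0.

Take the total order A < B < D < E < F < G < J < L on the vertex set. Then K (dimension 2) consists of the simplices:

  0-simplices (8): A, B, D, E, F, G, J, L
  1-simplices (10): AF, BE, BG, DF, DG, DJ, DL, EJ, FL, GJ
  2-simplices (2): DFL, DGJ

giving chain groups C_0 ≅ Z^8, C_1 ≅ Z^10, C_2 ≅ Z^2.

∂_1: C_1 → C_0 sends each edge [p,q] (with p < q) to q − p. For instance
  ∂BE = E − B.
As a 8×10 matrix over Z this has rank 7, with invariant factors (1,1,1,1,1,1,1).

The boundary map ∂_2: C_2 → C_1 maps a triangle to the signed sum of its edges. For instance
  ∂DFL = FL − DL + DF,
  ∂DGJ = GJ − DJ + DG.
The resulting 10×2 matrix has rank 2, and its Smith normal form has invariant factors (1,1).

Computing H_k = (kernel of ∂_k) / (image of ∂_{k+1}):

  H_0: rank C_0 − rank ∂_1 = 8 − 7 = 1, and the invariant factors of ∂_1 are all 1, so H_0 ≅ Z.
  H_1: rank ker ∂_1 − rank ∂_2 = (10 − 7) − 2 = 1, and the invariant factors of ∂_2 are all 1, so H_1 ≅ Z.
  H_2: rank ker ∂_2 − rank ∂_3 = (2 − 2) − 0 = 0, and there is no ∂_3, so H_2 ≅ 0.

As a check, the Euler characteristic is 8 − 10 + 2 = 0, which agrees with 1 − 1 + 0 = 0.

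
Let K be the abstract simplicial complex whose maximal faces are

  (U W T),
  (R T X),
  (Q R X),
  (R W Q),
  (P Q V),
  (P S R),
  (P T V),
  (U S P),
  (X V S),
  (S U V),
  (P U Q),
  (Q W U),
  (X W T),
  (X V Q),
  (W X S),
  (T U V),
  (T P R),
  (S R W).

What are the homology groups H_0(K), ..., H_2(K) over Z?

We work with the vertex ordering P < Q < R < S < T < U < V < W < X. The simplices of K, each written with vertices in increasing order, are:

  0-simplices (9): P, Q, R, S, T, U, V, W, X
  1-simplices (27): PQ, PR, PS, PT, PU, PV, QR, QU, QV, QW, QX, RS, RT, RW, RX, SU, SV, SW, SX, TU, TV, TW, TX, UV, UW, VX, WX
  2-simplices (18): PQU, PQV, PRS, PRT, PSU, PTV, QRW, QRX, QUW, QVX, RSW, RTX, SUV, SVX, SWX, TUV, TUW, TWX

giving chain groups C_0 ≅ Z^9, C_1 ≅ Z^27, C_2 ≅ Z^18.

Boundary ∂_1: C_1 → C_0 is given by ∂[p,q] = [q] − [p].
The 9×27 boundary matrix has rank 8 and Smith normal form diag(1,1,1,1,1,1,1,1).

Boundary ∂_2: C_2 → C_1 sends each 2-simplex [p,q,r] to [q,r] − [p,r] + [p,q]. For instance
  ∂PSU = SU − PU + PS,
  ∂RSW = SW − RW + RS.
The 27×18 boundary matrix has rank 18 and Smith normal form diag(1,1,1,1,1,1,1,1,1,1,1,1,1,1,1,1,1,2).

From H_k ≅ ker(∂_k) / im(∂_{k+1}) we obtain:

  H_0: rank C_0 − rank ∂_1 = 9 − 8 = 1, and the invariant factors of ∂_1 are all 1, so H_0 ≅ Z.
  H_1: rank ker ∂_1 − rank ∂_2 = (27 − 8) − 18 = 1, and ∂_2 has invariant factor 2 > 1, so H_1 ≅ Z ⊕ Z/2.
  H_2: rank ker ∂_2 − rank ∂_3 = (18 − 18) − 0 = 0, and there is no ∂_3, so H_2 ≅ 0.

H_0 = Z,  H_1 = Z ⊕ Z/2,  H_2 = 0.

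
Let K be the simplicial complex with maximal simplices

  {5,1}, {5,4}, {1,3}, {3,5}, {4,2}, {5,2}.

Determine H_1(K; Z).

H_1 = Z^2.

We work with the vertex ordering 1 < 2 < 3 < 4 < 5. The simplices of K, each written with vertices in increasing order, are:

  0-simplices (5): [1], [2], [3], [4], [5]
  1-simplices (6): [1,3], [1,5], [2,4], [2,5], [3,5], [4,5]

so the chain groups are C_0 ≅ Z^5, C_1 ≅ Z^6.

∂_1: C_1 → C_0 maps an edge to its endpoints' difference, ∂[p,q] = q − p. For instance
  ∂[3,5] = [5] − [3].
The 5×6 boundary matrix has rank 4 and Smith normal form diag(1,1,1,1).

Now H_k = ker ∂_k / im ∂_{k+1}, so:

  H_1: rank ker ∂_1 − rank ∂_2 = (6 − 4) − 0 = 2, and there is no ∂_2, so H_1 ≅ Z^2.

(K is a triangulation of a wedge of 2 circles.)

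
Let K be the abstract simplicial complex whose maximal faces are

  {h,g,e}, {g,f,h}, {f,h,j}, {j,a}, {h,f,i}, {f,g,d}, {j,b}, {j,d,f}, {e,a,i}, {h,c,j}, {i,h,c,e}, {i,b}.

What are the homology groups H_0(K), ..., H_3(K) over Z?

H_0 ≅ Z,  H_1 ≅ Z^2,  H_2 = 0,  H_3 = 0.

We work with the vertex ordering a < b < c < d < e < f < g < h < i < j. The simplices of K, each written with vertices in increasing order, are:

  0-simplices (10): a, b, c, d, e, f, g, h, i, j
  1-simplices (22): ae, ai, aj, bi, bj, ce, ch, ci, cj, df, dg, dj, eg, eh, ei, fg, fh, fi, fj, gh, hi, hj
  2-simplices (12): aei, ceh, cei, chi, chj, dfg, dfj, egh, ehi, fgh, fhi, fhj
  3-simplices (1): cehi

so the chain groups are C_0 ≅ Z^10, C_1 ≅ Z^22, C_2 ≅ Z^12, C_3 ≅ Z^1.

The boundary map ∂_1: C_1 → C_0 is given by ∂[p,q] = [q] − [p].
The 10×22 boundary matrix has rank 9 and Smith normal form diag(1,1,1,1,1,1,1,1,1).

Boundary ∂_2: C_2 → C_1 acts by ∂[p,q,r] = [q,r] − [p,r] + [p,q]. For instance
  ∂chi = hi − ci + ch,
  ∂dfg = fg − dg + df.
The resulting 22×12 matrix has rank 11, and its Smith normal form has invariant factors (1,1,1,1,1,1,1,1,1,1,1).

∂_3: C_3 → C_2 sends each 3-simplex σ to the alternating sum Σ_i (−1)^i (σ with its i-th vertex removed). For instance
  ∂cehi = ehi − chi + cei − ceh.
As a 12×1 matrix over Z this has rank 1, with invariant factors (1).

From H_k ≅ ker(∂_k) / im(∂_{k+1}) we obtain:

  H_0: rank C_0 − rank ∂_1 = 10 − 9 = 1, and the invariant factors of ∂_1 are all 1, so H_0 ≅ Z.
  H_1: rank ker ∂_1 − rank ∂_2 = (22 − 9) − 11 = 2, and the invariant factors of ∂_2 are all 1, so H_1 ≅ Z^2.
  H_2: rank ker ∂_2 − rank ∂_3 = (12 − 11) − 1 = 0, and the invariant factors of ∂_3 are all 1, so H_2 ≅ 0.
  H_3: rank ker ∂_3 − rank ∂_4 = (1 − 1) − 0 = 0, and there is no ∂_4, so H_3 ≅ 0.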